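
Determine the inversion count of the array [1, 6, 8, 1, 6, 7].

Finding inversions in [1, 6, 8, 1, 6, 7]:

(1, 3): arr[1]=6 > arr[3]=1
(2, 3): arr[2]=8 > arr[3]=1
(2, 4): arr[2]=8 > arr[4]=6
(2, 5): arr[2]=8 > arr[5]=7

Total inversions: 4

The array has 4 inversion(s): (1,3), (2,3), (2,4), (2,5). Each pair (i,j) satisfies i < j and arr[i] > arr[j].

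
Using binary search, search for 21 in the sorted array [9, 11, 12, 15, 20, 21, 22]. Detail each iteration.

Binary search for 21 in [9, 11, 12, 15, 20, 21, 22]:

lo=0, hi=6, mid=3, arr[mid]=15 -> 15 < 21, search right half
lo=4, hi=6, mid=5, arr[mid]=21 -> Found target at index 5!

Binary search finds 21 at index 5 after 2 comparisons. The search repeatedly halves the search space by comparing with the middle element.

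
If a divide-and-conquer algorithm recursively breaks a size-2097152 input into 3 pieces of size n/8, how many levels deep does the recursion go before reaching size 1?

For divide and conquer with division factor 8:

Problem sizes at each level:
Level 0: 2097152
Level 1: 262144
Level 2: 32768
Level 3: 4096
Level 4: 512
Level 5: 64
Level 6: 8
Level 7: 1

The root is level 0 and the size-1 base case is level 7 (the tree spans levels 0 through 7, i.e. 8 levels counting the root), so the depth is the number of divisions: log_8(2097152) = 7

The recursion tree depth is log_8(2097152) = 7. At each level, the problem size is divided by 8, so it takes 7 divisions to reduce to a base case of size 1. The algorithm makes 3 recursive calls at each level.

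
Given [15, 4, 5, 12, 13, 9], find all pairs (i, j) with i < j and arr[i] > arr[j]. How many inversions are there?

Finding inversions in [15, 4, 5, 12, 13, 9]:

(0, 1): arr[0]=15 > arr[1]=4
(0, 2): arr[0]=15 > arr[2]=5
(0, 3): arr[0]=15 > arr[3]=12
(0, 4): arr[0]=15 > arr[4]=13
(0, 5): arr[0]=15 > arr[5]=9
(3, 5): arr[3]=12 > arr[5]=9
(4, 5): arr[4]=13 > arr[5]=9

Total inversions: 7

The array has 7 inversion(s): (0,1), (0,2), (0,3), (0,4), (0,5), (3,5), (4,5). Each pair (i,j) satisfies i < j and arr[i] > arr[j].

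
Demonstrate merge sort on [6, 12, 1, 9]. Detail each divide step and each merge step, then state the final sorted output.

Merge sort trace:

Split: [6, 12, 1, 9] -> [6, 12] and [1, 9]
  Split: [6, 12] -> [6] and [12]
  Merge: [6] + [12] -> [6, 12]
  Split: [1, 9] -> [1] and [9]
  Merge: [1] + [9] -> [1, 9]
Merge: [6, 12] + [1, 9] -> [1, 6, 9, 12]

Final sorted array: [1, 6, 9, 12]

The merge sort proceeds by recursively splitting the array and merging sorted halves.
After all merges, the sorted array is [1, 6, 9, 12].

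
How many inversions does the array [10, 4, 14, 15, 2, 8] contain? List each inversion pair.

Finding inversions in [10, 4, 14, 15, 2, 8]:

(0, 1): arr[0]=10 > arr[1]=4
(0, 4): arr[0]=10 > arr[4]=2
(0, 5): arr[0]=10 > arr[5]=8
(1, 4): arr[1]=4 > arr[4]=2
(2, 4): arr[2]=14 > arr[4]=2
(2, 5): arr[2]=14 > arr[5]=8
(3, 4): arr[3]=15 > arr[4]=2
(3, 5): arr[3]=15 > arr[5]=8

Total inversions: 8

The array has 8 inversion(s): (0,1), (0,4), (0,5), (1,4), (2,4), (2,5), (3,4), (3,5). Each pair (i,j) satisfies i < j and arr[i] > arr[j].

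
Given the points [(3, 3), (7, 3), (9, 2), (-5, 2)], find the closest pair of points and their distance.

Computing all pairwise distances among 4 points:

d((3, 3), (7, 3)) = 4.0
d((3, 3), (9, 2)) = 6.0828
d((3, 3), (-5, 2)) = 8.0623
d((7, 3), (9, 2)) = 2.2361 <-- minimum
d((7, 3), (-5, 2)) = 12.0416
d((9, 2), (-5, 2)) = 14.0

Closest pair: (7, 3) and (9, 2) with distance 2.2361

The closest pair is (7, 3) and (9, 2) with Euclidean distance 2.2361. For 4 points, brute-force pairwise comparison is shown above. For large n, the divide-and-conquer algorithm (sort by x, recurse on halves, check the dividing strip) achieves O(n log n).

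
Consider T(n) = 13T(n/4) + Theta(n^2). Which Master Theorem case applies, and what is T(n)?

Master Theorem for T(n) = 13T(n/4) + O(n^2):

a = 13, b = 4, c = 2
log_b(a) = log_4(13) = 1.8502

Case 3: c = 2 > log_4(13) = 1.8502
T(n) = O(n^2) = O(n^2)

For T(n) = 13T(n/4) + O(n^2): log_4(13) = 1.8502. This is Case 3 of the Master Theorem (c > log_b(a), work dominated by root), giving O(n^2).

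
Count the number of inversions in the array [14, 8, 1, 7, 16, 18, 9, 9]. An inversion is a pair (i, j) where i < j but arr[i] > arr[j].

Finding inversions in [14, 8, 1, 7, 16, 18, 9, 9]:

(0, 1): arr[0]=14 > arr[1]=8
(0, 2): arr[0]=14 > arr[2]=1
(0, 3): arr[0]=14 > arr[3]=7
(0, 6): arr[0]=14 > arr[6]=9
(0, 7): arr[0]=14 > arr[7]=9
(1, 2): arr[1]=8 > arr[2]=1
(1, 3): arr[1]=8 > arr[3]=7
(4, 6): arr[4]=16 > arr[6]=9
(4, 7): arr[4]=16 > arr[7]=9
(5, 6): arr[5]=18 > arr[6]=9
(5, 7): arr[5]=18 > arr[7]=9

Total inversions: 11

The array has 11 inversion(s): (0,1), (0,2), (0,3), (0,6), (0,7), (1,2), (1,3), (4,6), (4,7), (5,6), (5,7). Each pair (i,j) satisfies i < j and arr[i] > arr[j].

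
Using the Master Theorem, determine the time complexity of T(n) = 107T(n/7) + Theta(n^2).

Master Theorem for T(n) = 107T(n/7) + O(n^2):

a = 107, b = 7, c = 2
log_b(a) = log_7(107) = 2.4014

Case 1: c = 2 < log_7(107) = 2.4014
T(n) = O(n^(log_7 107))

For T(n) = 107T(n/7) + O(n^2): log_7(107) = 2.4014. This is Case 1 of the Master Theorem (c < log_b(a), work dominated by leaves), giving O(n^(log_7 107)).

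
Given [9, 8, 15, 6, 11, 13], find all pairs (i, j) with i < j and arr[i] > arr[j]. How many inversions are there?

Finding inversions in [9, 8, 15, 6, 11, 13]:

(0, 1): arr[0]=9 > arr[1]=8
(0, 3): arr[0]=9 > arr[3]=6
(1, 3): arr[1]=8 > arr[3]=6
(2, 3): arr[2]=15 > arr[3]=6
(2, 4): arr[2]=15 > arr[4]=11
(2, 5): arr[2]=15 > arr[5]=13

Total inversions: 6

The array has 6 inversion(s): (0,1), (0,3), (1,3), (2,3), (2,4), (2,5). Each pair (i,j) satisfies i < j and arr[i] > arr[j].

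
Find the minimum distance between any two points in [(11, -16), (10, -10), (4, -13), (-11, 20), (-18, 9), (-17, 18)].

Computing all pairwise distances among 6 points:

d((11, -16), (10, -10)) = 6.0828 <-- minimum
d((11, -16), (4, -13)) = 7.6158
d((11, -16), (-11, 20)) = 42.19
d((11, -16), (-18, 9)) = 38.2884
d((11, -16), (-17, 18)) = 44.0454
d((10, -10), (4, -13)) = 6.7082
d((10, -10), (-11, 20)) = 36.6197
d((10, -10), (-18, 9)) = 33.8378
d((10, -10), (-17, 18)) = 38.8973
d((4, -13), (-11, 20)) = 36.2491
d((4, -13), (-18, 9)) = 31.1127
d((4, -13), (-17, 18)) = 37.4433
d((-11, 20), (-18, 9)) = 13.0384
d((-11, 20), (-17, 18)) = 6.3246
d((-18, 9), (-17, 18)) = 9.0554

Closest pair: (11, -16) and (10, -10) with distance 6.0828

The closest pair is (11, -16) and (10, -10) with Euclidean distance 6.0828. For 6 points, brute-force pairwise comparison is shown above. For large n, the divide-and-conquer algorithm (sort by x, recurse on halves, check the dividing strip) achieves O(n log n).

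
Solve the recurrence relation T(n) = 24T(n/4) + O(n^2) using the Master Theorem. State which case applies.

Master Theorem for T(n) = 24T(n/4) + O(n^2):

a = 24, b = 4, c = 2
log_b(a) = log_4(24) = 2.2925

Case 1: c = 2 < log_4(24) = 2.2925
T(n) = O(n^(log_4 24))

For T(n) = 24T(n/4) + O(n^2): log_4(24) = 2.2925. This is Case 1 of the Master Theorem (c < log_b(a), work dominated by leaves), giving O(n^(log_4 24)).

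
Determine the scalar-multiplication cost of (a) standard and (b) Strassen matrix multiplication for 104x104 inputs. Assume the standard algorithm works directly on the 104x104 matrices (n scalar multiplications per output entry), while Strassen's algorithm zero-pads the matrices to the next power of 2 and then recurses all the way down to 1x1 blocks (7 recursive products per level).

Matrix multiplication for 104x104 matrices:

Strassen's algorithm requires power-of-2 dimensions. Pad 104x104 to 128x128 (next power of 2).

Standard algorithm: 104^3 = 1124864 multiplications
Strassen's algorithm: 7^(log2(128)) = 7^7 = 823543 multiplications
Savings: 1124864 - 823543 = 301321 multiplications

Standard: 1124864 multiplications (104^3). Strassen: 823543 multiplications (7^7, after padding to 128x128). Strassen reduces 8 recursive multiplications to 7 at each level.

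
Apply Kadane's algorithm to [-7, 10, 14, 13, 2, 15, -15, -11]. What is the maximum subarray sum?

Using Kadane's algorithm on [-7, 10, 14, 13, 2, 15, -15, -11]:

Scanning through the array:
Position 1 (value 10): max_ending_here = 10, max_so_far = 10
Position 2 (value 14): max_ending_here = 24, max_so_far = 24
Position 3 (value 13): max_ending_here = 37, max_so_far = 37
Position 4 (value 2): max_ending_here = 39, max_so_far = 39
Position 5 (value 15): max_ending_here = 54, max_so_far = 54
Position 6 (value -15): max_ending_here = 39, max_so_far = 54
Position 7 (value -11): max_ending_here = 28, max_so_far = 54

Maximum subarray: [10, 14, 13, 2, 15]
Maximum sum: 54

The maximum subarray is [10, 14, 13, 2, 15] with sum 54. This subarray runs from index 1 to index 5.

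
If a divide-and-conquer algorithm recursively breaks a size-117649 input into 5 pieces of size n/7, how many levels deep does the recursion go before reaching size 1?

For divide and conquer with division factor 7:

Problem sizes at each level:
Level 0: 117649
Level 1: 16807
Level 2: 2401
Level 3: 343
Level 4: 49
Level 5: 7
Level 6: 1

The root is level 0 and the size-1 base case is level 6 (the tree spans levels 0 through 6, i.e. 7 levels counting the root), so the depth is the number of divisions: log_7(117649) = 6

The recursion tree depth is log_7(117649) = 6. At each level, the problem size is divided by 7, so it takes 6 divisions to reduce to a base case of size 1. The algorithm makes 5 recursive calls at each level.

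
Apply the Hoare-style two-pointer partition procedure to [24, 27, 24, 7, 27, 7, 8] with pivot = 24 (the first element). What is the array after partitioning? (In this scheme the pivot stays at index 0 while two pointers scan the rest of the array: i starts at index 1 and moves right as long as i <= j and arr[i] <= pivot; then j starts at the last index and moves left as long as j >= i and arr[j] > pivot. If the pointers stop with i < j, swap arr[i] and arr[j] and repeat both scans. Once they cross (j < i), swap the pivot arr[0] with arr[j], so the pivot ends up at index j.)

Hoare-style two-pointer partition with pivot = 24:

Initial array: [24, 27, 24, 7, 27, 7, 8]

Pointers start at i = 1, j = 6.
i stops at index 1 (arr[1]=27 > 24), j stops at index 6 (arr[6]=8 <= 24): swap arr[1] and arr[6], array becomes [24, 8, 24, 7, 27, 7, 27]
i stops at index 4 (arr[4]=27 > 24), j stops at index 5 (arr[5]=7 <= 24): swap arr[4] and arr[5], array becomes [24, 8, 24, 7, 7, 27, 27]
i ends at 5, j ends at 4: the pointers have crossed (j < i), so scanning stops.

Swap pivot arr[0] with arr[4] to place pivot at position 4: [7, 8, 24, 7, 24, 27, 27]
Pivot position: 4

After partitioning with pivot 24, the array becomes [7, 8, 24, 7, 24, 27, 27]. The pivot is placed at index 4. All elements to the left of the pivot are <= 24, and all elements to the right are > 24.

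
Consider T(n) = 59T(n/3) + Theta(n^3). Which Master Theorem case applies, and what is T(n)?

Master Theorem for T(n) = 59T(n/3) + O(n^3):

a = 59, b = 3, c = 3
log_b(a) = log_3(59) = 3.7115

Case 1: c = 3 < log_3(59) = 3.7115
T(n) = O(n^(log_3 59))

For T(n) = 59T(n/3) + O(n^3): log_3(59) = 3.7115. This is Case 1 of the Master Theorem (c < log_b(a), work dominated by leaves), giving O(n^(log_3 59)).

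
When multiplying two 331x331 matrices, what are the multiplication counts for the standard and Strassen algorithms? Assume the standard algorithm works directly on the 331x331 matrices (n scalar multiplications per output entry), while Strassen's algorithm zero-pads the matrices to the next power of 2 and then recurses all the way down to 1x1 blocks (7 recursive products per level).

Matrix multiplication for 331x331 matrices:

Strassen's algorithm requires power-of-2 dimensions. Pad 331x331 to 512x512 (next power of 2).

Standard algorithm: 331^3 = 36264691 multiplications
Strassen's algorithm: 7^(log2(512)) = 7^9 = 40353607 multiplications
Difference: 36264691 - 40353607 = -4088916 (Strassen uses MORE here due to padding overhead — for small or just-over-power-of-2 n, padding can outweigh the per-level savings)

Standard: 36264691 multiplications (331^3). Strassen: 40353607 multiplications (7^9, after padding to 512x512). Strassen reduces 8 recursive multiplications to 7 at each level.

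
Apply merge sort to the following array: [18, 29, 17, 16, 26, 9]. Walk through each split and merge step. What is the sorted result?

Merge sort trace:

Split: [18, 29, 17, 16, 26, 9] -> [18, 29, 17] and [16, 26, 9]
  Split: [18, 29, 17] -> [18] and [29, 17]
    Split: [29, 17] -> [29] and [17]
    Merge: [29] + [17] -> [17, 29]
  Merge: [18] + [17, 29] -> [17, 18, 29]
  Split: [16, 26, 9] -> [16] and [26, 9]
    Split: [26, 9] -> [26] and [9]
    Merge: [26] + [9] -> [9, 26]
  Merge: [16] + [9, 26] -> [9, 16, 26]
Merge: [17, 18, 29] + [9, 16, 26] -> [9, 16, 17, 18, 26, 29]

Final sorted array: [9, 16, 17, 18, 26, 29]

The merge sort proceeds by recursively splitting the array and merging sorted halves.
After all merges, the sorted array is [9, 16, 17, 18, 26, 29].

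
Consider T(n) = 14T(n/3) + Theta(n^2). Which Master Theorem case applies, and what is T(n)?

Master Theorem for T(n) = 14T(n/3) + O(n^2):

a = 14, b = 3, c = 2
log_b(a) = log_3(14) = 2.4022

Case 1: c = 2 < log_3(14) = 2.4022
T(n) = O(n^(log_3 14))

For T(n) = 14T(n/3) + O(n^2): log_3(14) = 2.4022. This is Case 1 of the Master Theorem (c < log_b(a), work dominated by leaves), giving O(n^(log_3 14)).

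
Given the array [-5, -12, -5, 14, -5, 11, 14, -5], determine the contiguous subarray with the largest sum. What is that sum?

Using Kadane's algorithm on [-5, -12, -5, 14, -5, 11, 14, -5]:

Scanning through the array:
Position 1 (value -12): max_ending_here = -12, max_so_far = -5
Position 2 (value -5): max_ending_here = -5, max_so_far = -5
Position 3 (value 14): max_ending_here = 14, max_so_far = 14
Position 4 (value -5): max_ending_here = 9, max_so_far = 14
Position 5 (value 11): max_ending_here = 20, max_so_far = 20
Position 6 (value 14): max_ending_here = 34, max_so_far = 34
Position 7 (value -5): max_ending_here = 29, max_so_far = 34

Maximum subarray: [14, -5, 11, 14]
Maximum sum: 34

The maximum subarray is [14, -5, 11, 14] with sum 34. This subarray runs from index 3 to index 6.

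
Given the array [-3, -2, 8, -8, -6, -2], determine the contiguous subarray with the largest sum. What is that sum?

Using Kadane's algorithm on [-3, -2, 8, -8, -6, -2]:

Scanning through the array:
Position 1 (value -2): max_ending_here = -2, max_so_far = -2
Position 2 (value 8): max_ending_here = 8, max_so_far = 8
Position 3 (value -8): max_ending_here = 0, max_so_far = 8
Position 4 (value -6): max_ending_here = -6, max_so_far = 8
Position 5 (value -2): max_ending_here = -2, max_so_far = 8

Maximum subarray: [8]
Maximum sum: 8

The maximum subarray is [8] with sum 8. This subarray runs from index 2 to index 2.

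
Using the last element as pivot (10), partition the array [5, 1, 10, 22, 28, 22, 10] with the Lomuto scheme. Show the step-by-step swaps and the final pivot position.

Lomuto partition with pivot = 10:

Initial array: [5, 1, 10, 22, 28, 22, 10]

arr[0]=5 <= 10: swap with position 0, array becomes [5, 1, 10, 22, 28, 22, 10]
arr[1]=1 <= 10: swap with position 1, array becomes [5, 1, 10, 22, 28, 22, 10]
arr[2]=10 <= 10: swap with position 2, array becomes [5, 1, 10, 22, 28, 22, 10]
arr[3]=22 > 10: no swap
arr[4]=28 > 10: no swap
arr[5]=22 > 10: no swap

Place pivot at position 3: [5, 1, 10, 10, 28, 22, 22]
Pivot position: 3

After partitioning with pivot 10, the array becomes [5, 1, 10, 10, 28, 22, 22]. The pivot is placed at index 3. All elements to the left of the pivot are <= 10, and all elements to the right are > 10.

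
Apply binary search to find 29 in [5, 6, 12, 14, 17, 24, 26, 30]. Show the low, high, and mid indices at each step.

Binary search for 29 in [5, 6, 12, 14, 17, 24, 26, 30]:

lo=0, hi=7, mid=3, arr[mid]=14 -> 14 < 29, search right half
lo=4, hi=7, mid=5, arr[mid]=24 -> 24 < 29, search right half
lo=6, hi=7, mid=6, arr[mid]=26 -> 26 < 29, search right half
lo=7, hi=7, mid=7, arr[mid]=30 -> 30 > 29, search left half
lo=7 > hi=6, target 29 not found

Binary search determines that 29 is not in the array after 4 comparisons. The search space was exhausted without finding the target.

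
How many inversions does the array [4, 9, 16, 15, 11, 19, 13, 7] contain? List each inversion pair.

Finding inversions in [4, 9, 16, 15, 11, 19, 13, 7]:

(1, 7): arr[1]=9 > arr[7]=7
(2, 3): arr[2]=16 > arr[3]=15
(2, 4): arr[2]=16 > arr[4]=11
(2, 6): arr[2]=16 > arr[6]=13
(2, 7): arr[2]=16 > arr[7]=7
(3, 4): arr[3]=15 > arr[4]=11
(3, 6): arr[3]=15 > arr[6]=13
(3, 7): arr[3]=15 > arr[7]=7
(4, 7): arr[4]=11 > arr[7]=7
(5, 6): arr[5]=19 > arr[6]=13
(5, 7): arr[5]=19 > arr[7]=7
(6, 7): arr[6]=13 > arr[7]=7

Total inversions: 12

The array has 12 inversion(s): (1,7), (2,3), (2,4), (2,6), (2,7), (3,4), (3,6), (3,7), (4,7), (5,6), (5,7), (6,7). Each pair (i,j) satisfies i < j and arr[i] > arr[j].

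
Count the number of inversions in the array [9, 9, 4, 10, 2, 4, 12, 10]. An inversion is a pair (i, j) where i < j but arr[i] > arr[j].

Finding inversions in [9, 9, 4, 10, 2, 4, 12, 10]:

(0, 2): arr[0]=9 > arr[2]=4
(0, 4): arr[0]=9 > arr[4]=2
(0, 5): arr[0]=9 > arr[5]=4
(1, 2): arr[1]=9 > arr[2]=4
(1, 4): arr[1]=9 > arr[4]=2
(1, 5): arr[1]=9 > arr[5]=4
(2, 4): arr[2]=4 > arr[4]=2
(3, 4): arr[3]=10 > arr[4]=2
(3, 5): arr[3]=10 > arr[5]=4
(6, 7): arr[6]=12 > arr[7]=10

Total inversions: 10

The array has 10 inversion(s): (0,2), (0,4), (0,5), (1,2), (1,4), (1,5), (2,4), (3,4), (3,5), (6,7). Each pair (i,j) satisfies i < j and arr[i] > arr[j].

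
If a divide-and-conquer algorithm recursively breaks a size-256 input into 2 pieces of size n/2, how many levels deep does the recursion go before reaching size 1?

For divide and conquer with division factor 2:

Problem sizes at each level:
Level 0: 256
Level 1: 128
Level 2: 64
Level 3: 32
Level 4: 16
Level 5: 8
Level 6: 4
Level 7: 2
Level 8: 1

The root is level 0 and the size-1 base case is level 8 (the tree spans levels 0 through 8, i.e. 9 levels counting the root), so the depth is the number of divisions: log_2(256) = 8

The recursion tree depth is log_2(256) = 8. At each level, the problem size is divided by 2, so it takes 8 divisions to reduce to a base case of size 1. The algorithm makes 2 recursive calls at each level.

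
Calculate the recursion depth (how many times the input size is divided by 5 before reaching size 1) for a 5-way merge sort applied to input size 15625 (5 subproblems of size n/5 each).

For divide and conquer with division factor 5:

Problem sizes at each level:
Level 0: 15625
Level 1: 3125
Level 2: 625
Level 3: 125
Level 4: 25
Level 5: 5
Level 6: 1

The root is level 0 and the size-1 base case is level 6 (the tree spans levels 0 through 6, i.e. 7 levels counting the root), so the depth is the number of divisions: log_5(15625) = 6

The recursion tree depth is log_5(15625) = 6. At each level, the problem size is divided by 5, so it takes 6 divisions to reduce to a base case of size 1. The algorithm makes 5 recursive calls at each level.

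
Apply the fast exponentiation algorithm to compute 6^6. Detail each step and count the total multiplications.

Computing 6^6 by squaring (build up from 6^1; each line after the first costs one multiplication):

6^1 = 6
6^2 = (6^1)^2 = 6^2 = 36
6^3 = 6 * 6^2 = 6 * 36 = 216
6^6 = (6^3)^2 = 216^2 = 46656

Result: 46656
Multiplications needed: 3 (3 lines after 6^1)

6^6 = 46656. Using exponentiation by squaring, this requires 3 multiplications. The key idea: if the exponent is even, square the half-power; if odd, multiply by the base once.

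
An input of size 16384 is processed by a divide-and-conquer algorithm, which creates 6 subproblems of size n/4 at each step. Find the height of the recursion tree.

For divide and conquer with division factor 4:

Problem sizes at each level:
Level 0: 16384
Level 1: 4096
Level 2: 1024
Level 3: 256
Level 4: 64
Level 5: 16
Level 6: 4
Level 7: 1

The root is level 0 and the size-1 base case is level 7 (the tree spans levels 0 through 7, i.e. 8 levels counting the root), so the depth is the number of divisions: log_4(16384) = 7

The recursion tree depth is log_4(16384) = 7. At each level, the problem size is divided by 4, so it takes 7 divisions to reduce to a base case of size 1. The algorithm makes 6 recursive calls at each level.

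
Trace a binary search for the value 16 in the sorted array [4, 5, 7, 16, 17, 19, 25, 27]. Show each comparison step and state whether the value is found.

Binary search for 16 in [4, 5, 7, 16, 17, 19, 25, 27]:

lo=0, hi=7, mid=3, arr[mid]=16 -> Found target at index 3!

Binary search finds 16 at index 3 after 1 comparisons. The search repeatedly halves the search space by comparing with the middle element.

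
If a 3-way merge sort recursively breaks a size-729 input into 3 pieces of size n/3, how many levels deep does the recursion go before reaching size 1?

For divide and conquer with division factor 3:

Problem sizes at each level:
Level 0: 729
Level 1: 243
Level 2: 81
Level 3: 27
Level 4: 9
Level 5: 3
Level 6: 1

The root is level 0 and the size-1 base case is level 6 (the tree spans levels 0 through 6, i.e. 7 levels counting the root), so the depth is the number of divisions: log_3(729) = 6

The recursion tree depth is log_3(729) = 6. At each level, the problem size is divided by 3, so it takes 6 divisions to reduce to a base case of size 1. The algorithm makes 3 recursive calls at each level.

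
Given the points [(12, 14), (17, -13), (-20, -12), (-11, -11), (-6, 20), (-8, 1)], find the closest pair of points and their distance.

Computing all pairwise distances among 6 points:

d((12, 14), (17, -13)) = 27.4591
d((12, 14), (-20, -12)) = 41.2311
d((12, 14), (-11, -11)) = 33.9706
d((12, 14), (-6, 20)) = 18.9737
d((12, 14), (-8, 1)) = 23.8537
d((17, -13), (-20, -12)) = 37.0135
d((17, -13), (-11, -11)) = 28.0713
d((17, -13), (-6, 20)) = 40.2244
d((17, -13), (-8, 1)) = 28.6531
d((-20, -12), (-11, -11)) = 9.0554 <-- minimum
d((-20, -12), (-6, 20)) = 34.9285
d((-20, -12), (-8, 1)) = 17.6918
d((-11, -11), (-6, 20)) = 31.4006
d((-11, -11), (-8, 1)) = 12.3693
d((-6, 20), (-8, 1)) = 19.105

Closest pair: (-20, -12) and (-11, -11) with distance 9.0554

The closest pair is (-20, -12) and (-11, -11) with Euclidean distance 9.0554. For 6 points, brute-force pairwise comparison is shown above. For large n, the divide-and-conquer algorithm (sort by x, recurse on halves, check the dividing strip) achieves O(n log n).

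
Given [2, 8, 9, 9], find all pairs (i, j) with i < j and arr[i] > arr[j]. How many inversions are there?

Finding inversions in [2, 8, 9, 9]:


Total inversions: 0

The array has 0 inversions. It is already sorted.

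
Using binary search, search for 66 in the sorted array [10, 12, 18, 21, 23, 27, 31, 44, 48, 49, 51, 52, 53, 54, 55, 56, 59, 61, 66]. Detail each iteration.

Binary search for 66 in [10, 12, 18, 21, 23, 27, 31, 44, 48, 49, 51, 52, 53, 54, 55, 56, 59, 61, 66]:

lo=0, hi=18, mid=9, arr[mid]=49 -> 49 < 66, search right half
lo=10, hi=18, mid=14, arr[mid]=55 -> 55 < 66, search right half
lo=15, hi=18, mid=16, arr[mid]=59 -> 59 < 66, search right half
lo=17, hi=18, mid=17, arr[mid]=61 -> 61 < 66, search right half
lo=18, hi=18, mid=18, arr[mid]=66 -> Found target at index 18!

Binary search finds 66 at index 18 after 5 comparisons. The search repeatedly halves the search space by comparing with the middle element.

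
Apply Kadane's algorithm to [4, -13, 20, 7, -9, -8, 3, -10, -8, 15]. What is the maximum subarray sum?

Using Kadane's algorithm on [4, -13, 20, 7, -9, -8, 3, -10, -8, 15]:

Scanning through the array:
Position 1 (value -13): max_ending_here = -9, max_so_far = 4
Position 2 (value 20): max_ending_here = 20, max_so_far = 20
Position 3 (value 7): max_ending_here = 27, max_so_far = 27
Position 4 (value -9): max_ending_here = 18, max_so_far = 27
Position 5 (value -8): max_ending_here = 10, max_so_far = 27
Position 6 (value 3): max_ending_here = 13, max_so_far = 27
Position 7 (value -10): max_ending_here = 3, max_so_far = 27
Position 8 (value -8): max_ending_here = -5, max_so_far = 27
Position 9 (value 15): max_ending_here = 15, max_so_far = 27

Maximum subarray: [20, 7]
Maximum sum: 27

The maximum subarray is [20, 7] with sum 27. This subarray runs from index 2 to index 3.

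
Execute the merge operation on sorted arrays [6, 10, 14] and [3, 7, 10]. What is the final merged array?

Merging process:

Compare 6 vs 3: take 3 from right. Merged: [3]
Compare 6 vs 7: take 6 from left. Merged: [3, 6]
Compare 10 vs 7: take 7 from right. Merged: [3, 6, 7]
Compare 10 vs 10: take 10 from left. Merged: [3, 6, 7, 10]
Compare 14 vs 10: take 10 from right. Merged: [3, 6, 7, 10, 10]
Append remaining from left: [14]. Merged: [3, 6, 7, 10, 10, 14]

Final merged array: [3, 6, 7, 10, 10, 14]
Total comparisons: 5

The merged array is [3, 6, 7, 10, 10, 14], requiring 5 comparisons. The merge step runs in O(n) time where n is the total number of elements.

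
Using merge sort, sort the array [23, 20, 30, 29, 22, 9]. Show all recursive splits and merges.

Merge sort trace:

Split: [23, 20, 30, 29, 22, 9] -> [23, 20, 30] and [29, 22, 9]
  Split: [23, 20, 30] -> [23] and [20, 30]
    Split: [20, 30] -> [20] and [30]
    Merge: [20] + [30] -> [20, 30]
  Merge: [23] + [20, 30] -> [20, 23, 30]
  Split: [29, 22, 9] -> [29] and [22, 9]
    Split: [22, 9] -> [22] and [9]
    Merge: [22] + [9] -> [9, 22]
  Merge: [29] + [9, 22] -> [9, 22, 29]
Merge: [20, 23, 30] + [9, 22, 29] -> [9, 20, 22, 23, 29, 30]

Final sorted array: [9, 20, 22, 23, 29, 30]

The merge sort proceeds by recursively splitting the array and merging sorted halves.
After all merges, the sorted array is [9, 20, 22, 23, 29, 30].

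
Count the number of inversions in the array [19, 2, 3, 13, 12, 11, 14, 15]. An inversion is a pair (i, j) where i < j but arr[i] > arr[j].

Finding inversions in [19, 2, 3, 13, 12, 11, 14, 15]:

(0, 1): arr[0]=19 > arr[1]=2
(0, 2): arr[0]=19 > arr[2]=3
(0, 3): arr[0]=19 > arr[3]=13
(0, 4): arr[0]=19 > arr[4]=12
(0, 5): arr[0]=19 > arr[5]=11
(0, 6): arr[0]=19 > arr[6]=14
(0, 7): arr[0]=19 > arr[7]=15
(3, 4): arr[3]=13 > arr[4]=12
(3, 5): arr[3]=13 > arr[5]=11
(4, 5): arr[4]=12 > arr[5]=11

Total inversions: 10

The array has 10 inversion(s): (0,1), (0,2), (0,3), (0,4), (0,5), (0,6), (0,7), (3,4), (3,5), (4,5). Each pair (i,j) satisfies i < j and arr[i] > arr[j].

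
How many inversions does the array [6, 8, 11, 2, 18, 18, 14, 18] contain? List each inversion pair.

Finding inversions in [6, 8, 11, 2, 18, 18, 14, 18]:

(0, 3): arr[0]=6 > arr[3]=2
(1, 3): arr[1]=8 > arr[3]=2
(2, 3): arr[2]=11 > arr[3]=2
(4, 6): arr[4]=18 > arr[6]=14
(5, 6): arr[5]=18 > arr[6]=14

Total inversions: 5

The array has 5 inversion(s): (0,3), (1,3), (2,3), (4,6), (5,6). Each pair (i,j) satisfies i < j and arr[i] > arr[j].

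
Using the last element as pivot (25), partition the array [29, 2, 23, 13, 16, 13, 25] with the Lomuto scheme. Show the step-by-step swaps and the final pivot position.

Lomuto partition with pivot = 25:

Initial array: [29, 2, 23, 13, 16, 13, 25]

arr[0]=29 > 25: no swap
arr[1]=2 <= 25: swap with position 0, array becomes [2, 29, 23, 13, 16, 13, 25]
arr[2]=23 <= 25: swap with position 1, array becomes [2, 23, 29, 13, 16, 13, 25]
arr[3]=13 <= 25: swap with position 2, array becomes [2, 23, 13, 29, 16, 13, 25]
arr[4]=16 <= 25: swap with position 3, array becomes [2, 23, 13, 16, 29, 13, 25]
arr[5]=13 <= 25: swap with position 4, array becomes [2, 23, 13, 16, 13, 29, 25]

Place pivot at position 5: [2, 23, 13, 16, 13, 25, 29]
Pivot position: 5

After partitioning with pivot 25, the array becomes [2, 23, 13, 16, 13, 25, 29]. The pivot is placed at index 5. All elements to the left of the pivot are <= 25, and all elements to the right are > 25.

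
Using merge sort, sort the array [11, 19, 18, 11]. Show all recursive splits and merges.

Merge sort trace:

Split: [11, 19, 18, 11] -> [11, 19] and [18, 11]
  Split: [11, 19] -> [11] and [19]
  Merge: [11] + [19] -> [11, 19]
  Split: [18, 11] -> [18] and [11]
  Merge: [18] + [11] -> [11, 18]
Merge: [11, 19] + [11, 18] -> [11, 11, 18, 19]

Final sorted array: [11, 11, 18, 19]

The merge sort proceeds by recursively splitting the array and merging sorted halves.
After all merges, the sorted array is [11, 11, 18, 19].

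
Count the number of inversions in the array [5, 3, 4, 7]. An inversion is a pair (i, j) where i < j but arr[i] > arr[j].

Finding inversions in [5, 3, 4, 7]:

(0, 1): arr[0]=5 > arr[1]=3
(0, 2): arr[0]=5 > arr[2]=4

Total inversions: 2

The array has 2 inversion(s): (0,1), (0,2). Each pair (i,j) satisfies i < j and arr[i] > arr[j].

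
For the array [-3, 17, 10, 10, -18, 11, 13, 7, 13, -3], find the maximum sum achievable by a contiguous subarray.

Using Kadane's algorithm on [-3, 17, 10, 10, -18, 11, 13, 7, 13, -3]:

Scanning through the array:
Position 1 (value 17): max_ending_here = 17, max_so_far = 17
Position 2 (value 10): max_ending_here = 27, max_so_far = 27
Position 3 (value 10): max_ending_here = 37, max_so_far = 37
Position 4 (value -18): max_ending_here = 19, max_so_far = 37
Position 5 (value 11): max_ending_here = 30, max_so_far = 37
Position 6 (value 13): max_ending_here = 43, max_so_far = 43
Position 7 (value 7): max_ending_here = 50, max_so_far = 50
Position 8 (value 13): max_ending_here = 63, max_so_far = 63
Position 9 (value -3): max_ending_here = 60, max_so_far = 63

Maximum subarray: [17, 10, 10, -18, 11, 13, 7, 13]
Maximum sum: 63

The maximum subarray is [17, 10, 10, -18, 11, 13, 7, 13] with sum 63. This subarray runs from index 1 to index 8.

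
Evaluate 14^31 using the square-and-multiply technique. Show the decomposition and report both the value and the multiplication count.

Computing 14^31 by squaring (build up from 14^1; each line after the first costs one multiplication):

14^1 = 14
14^2 = (14^1)^2 = 14^2 = 196
14^3 = 14 * 14^2 = 14 * 196 = 2744
14^6 = (14^3)^2 = 2744^2 = 7529536
14^7 = 14 * 14^6 = 14 * 7529536 = 105413504
14^14 = (14^7)^2 = 105413504^2 = 11112006825558016
14^15 = 14 * 14^14 = 14 * 11112006825558016 = 155568095557812224
14^30 = (14^15)^2 = 155568095557812224^2 = 24201432355484595421941037243826176
14^31 = 14 * 14^30 = 14 * 24201432355484595421941037243826176 = 338820052976784335907174521413566464

Result: 338820052976784335907174521413566464
Multiplications needed: 8 (8 lines after 14^1)

14^31 = 338820052976784335907174521413566464. Using exponentiation by squaring, this requires 8 multiplications. The key idea: if the exponent is even, square the half-power; if odd, multiply by the base once.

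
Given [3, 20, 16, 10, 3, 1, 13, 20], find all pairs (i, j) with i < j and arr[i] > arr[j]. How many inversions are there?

Finding inversions in [3, 20, 16, 10, 3, 1, 13, 20]:

(0, 5): arr[0]=3 > arr[5]=1
(1, 2): arr[1]=20 > arr[2]=16
(1, 3): arr[1]=20 > arr[3]=10
(1, 4): arr[1]=20 > arr[4]=3
(1, 5): arr[1]=20 > arr[5]=1
(1, 6): arr[1]=20 > arr[6]=13
(2, 3): arr[2]=16 > arr[3]=10
(2, 4): arr[2]=16 > arr[4]=3
(2, 5): arr[2]=16 > arr[5]=1
(2, 6): arr[2]=16 > arr[6]=13
(3, 4): arr[3]=10 > arr[4]=3
(3, 5): arr[3]=10 > arr[5]=1
(4, 5): arr[4]=3 > arr[5]=1

Total inversions: 13

The array has 13 inversion(s): (0,5), (1,2), (1,3), (1,4), (1,5), (1,6), (2,3), (2,4), (2,5), (2,6), (3,4), (3,5), (4,5). Each pair (i,j) satisfies i < j and arr[i] > arr[j].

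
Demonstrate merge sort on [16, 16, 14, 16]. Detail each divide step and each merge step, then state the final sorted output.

Merge sort trace:

Split: [16, 16, 14, 16] -> [16, 16] and [14, 16]
  Split: [16, 16] -> [16] and [16]
  Merge: [16] + [16] -> [16, 16]
  Split: [14, 16] -> [14] and [16]
  Merge: [14] + [16] -> [14, 16]
Merge: [16, 16] + [14, 16] -> [14, 16, 16, 16]

Final sorted array: [14, 16, 16, 16]

The merge sort proceeds by recursively splitting the array and merging sorted halves.
After all merges, the sorted array is [14, 16, 16, 16].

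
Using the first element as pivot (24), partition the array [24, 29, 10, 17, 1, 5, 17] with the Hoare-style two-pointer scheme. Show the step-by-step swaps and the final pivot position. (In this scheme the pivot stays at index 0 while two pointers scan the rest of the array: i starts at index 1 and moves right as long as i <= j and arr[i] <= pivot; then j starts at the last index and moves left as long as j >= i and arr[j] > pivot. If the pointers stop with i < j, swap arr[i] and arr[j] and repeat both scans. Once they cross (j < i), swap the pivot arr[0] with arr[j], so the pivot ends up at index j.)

Hoare-style two-pointer partition with pivot = 24:

Initial array: [24, 29, 10, 17, 1, 5, 17]

Pointers start at i = 1, j = 6.
i stops at index 1 (arr[1]=29 > 24), j stops at index 6 (arr[6]=17 <= 24): swap arr[1] and arr[6], array becomes [24, 17, 10, 17, 1, 5, 29]
i ends at 6, j ends at 5: the pointers have crossed (j < i), so scanning stops.

Swap pivot arr[0] with arr[5] to place pivot at position 5: [5, 17, 10, 17, 1, 24, 29]
Pivot position: 5

After partitioning with pivot 24, the array becomes [5, 17, 10, 17, 1, 24, 29]. The pivot is placed at index 5. All elements to the left of the pivot are <= 24, and all elements to the right are > 24.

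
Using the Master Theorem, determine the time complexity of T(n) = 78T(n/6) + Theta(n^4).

Master Theorem for T(n) = 78T(n/6) + O(n^4):

a = 78, b = 6, c = 4
log_b(a) = log_6(78) = 2.4315

Case 3: c = 4 > log_6(78) = 2.4315
T(n) = O(n^4) = O(n^4)

For T(n) = 78T(n/6) + O(n^4): log_6(78) = 2.4315. This is Case 3 of the Master Theorem (c > log_b(a), work dominated by root), giving O(n^4).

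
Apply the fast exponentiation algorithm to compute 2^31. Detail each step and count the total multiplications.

Computing 2^31 by squaring (build up from 2^1; each line after the first costs one multiplication):

2^1 = 2
2^2 = (2^1)^2 = 2^2 = 4
2^3 = 2 * 2^2 = 2 * 4 = 8
2^6 = (2^3)^2 = 8^2 = 64
2^7 = 2 * 2^6 = 2 * 64 = 128
2^14 = (2^7)^2 = 128^2 = 16384
2^15 = 2 * 2^14 = 2 * 16384 = 32768
2^30 = (2^15)^2 = 32768^2 = 1073741824
2^31 = 2 * 2^30 = 2 * 1073741824 = 2147483648

Result: 2147483648
Multiplications needed: 8 (8 lines after 2^1)

2^31 = 2147483648. Using exponentiation by squaring, this requires 8 multiplications. The key idea: if the exponent is even, square the half-power; if odd, multiply by the base once.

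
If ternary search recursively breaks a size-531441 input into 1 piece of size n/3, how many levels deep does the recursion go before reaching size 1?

For divide and conquer with division factor 3:

Problem sizes at each level:
Level 0: 531441
Level 1: 177147
Level 2: 59049
Level 3: 19683
Level 4: 6561
Level 5: 2187
Level 6: 729
Level 7: 243
Level 8: 81
Level 9: 27
Level 10: 9
Level 11: 3
Level 12: 1

The root is level 0 and the size-1 base case is level 12 (the tree spans levels 0 through 12, i.e. 13 levels counting the root), so the depth is the number of divisions: log_3(531441) = 12

The recursion tree depth is log_3(531441) = 12. At each level, the problem size is divided by 3, so it takes 12 divisions to reduce to a base case of size 1. The algorithm makes 1 recursive call at each level.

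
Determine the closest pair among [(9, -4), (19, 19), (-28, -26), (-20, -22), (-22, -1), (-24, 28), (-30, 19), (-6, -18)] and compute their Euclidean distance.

Computing all pairwise distances among 8 points:

d((9, -4), (19, 19)) = 25.0799
d((9, -4), (-28, -26)) = 43.0465
d((9, -4), (-20, -22)) = 34.1321
d((9, -4), (-22, -1)) = 31.1448
d((9, -4), (-24, 28)) = 45.9674
d((9, -4), (-30, 19)) = 45.2769
d((9, -4), (-6, -18)) = 20.5183
d((19, 19), (-28, -26)) = 65.0692
d((19, 19), (-20, -22)) = 56.5862
d((19, 19), (-22, -1)) = 45.618
d((19, 19), (-24, 28)) = 43.9318
d((19, 19), (-30, 19)) = 49.0
d((19, 19), (-6, -18)) = 44.6542
d((-28, -26), (-20, -22)) = 8.9443 <-- minimum
d((-28, -26), (-22, -1)) = 25.7099
d((-28, -26), (-24, 28)) = 54.1479
d((-28, -26), (-30, 19)) = 45.0444
d((-28, -26), (-6, -18)) = 23.4094
d((-20, -22), (-22, -1)) = 21.095
d((-20, -22), (-24, 28)) = 50.1597
d((-20, -22), (-30, 19)) = 42.2019
d((-20, -22), (-6, -18)) = 14.5602
d((-22, -1), (-24, 28)) = 29.0689
d((-22, -1), (-30, 19)) = 21.5407
d((-22, -1), (-6, -18)) = 23.3452
d((-24, 28), (-30, 19)) = 10.8167
d((-24, 28), (-6, -18)) = 49.3964
d((-30, 19), (-6, -18)) = 44.1022

Closest pair: (-28, -26) and (-20, -22) with distance 8.9443

The closest pair is (-28, -26) and (-20, -22) with Euclidean distance 8.9443. For 8 points, brute-force pairwise comparison is shown above. For large n, the divide-and-conquer algorithm (sort by x, recurse on halves, check the dividing strip) achieves O(n log n).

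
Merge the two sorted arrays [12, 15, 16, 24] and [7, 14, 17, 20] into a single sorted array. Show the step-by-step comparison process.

Merging process:

Compare 12 vs 7: take 7 from right. Merged: [7]
Compare 12 vs 14: take 12 from left. Merged: [7, 12]
Compare 15 vs 14: take 14 from right. Merged: [7, 12, 14]
Compare 15 vs 17: take 15 from left. Merged: [7, 12, 14, 15]
Compare 16 vs 17: take 16 from left. Merged: [7, 12, 14, 15, 16]
Compare 24 vs 17: take 17 from right. Merged: [7, 12, 14, 15, 16, 17]
Compare 24 vs 20: take 20 from right. Merged: [7, 12, 14, 15, 16, 17, 20]
Append remaining from left: [24]. Merged: [7, 12, 14, 15, 16, 17, 20, 24]

Final merged array: [7, 12, 14, 15, 16, 17, 20, 24]
Total comparisons: 7

The merged array is [7, 12, 14, 15, 16, 17, 20, 24], requiring 7 comparisons. The merge step runs in O(n) time where n is the total number of elements.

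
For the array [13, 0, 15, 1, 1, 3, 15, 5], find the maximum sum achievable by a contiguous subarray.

Using Kadane's algorithm on [13, 0, 15, 1, 1, 3, 15, 5]:

Scanning through the array:
Position 1 (value 0): max_ending_here = 13, max_so_far = 13
Position 2 (value 15): max_ending_here = 28, max_so_far = 28
Position 3 (value 1): max_ending_here = 29, max_so_far = 29
Position 4 (value 1): max_ending_here = 30, max_so_far = 30
Position 5 (value 3): max_ending_here = 33, max_so_far = 33
Position 6 (value 15): max_ending_here = 48, max_so_far = 48
Position 7 (value 5): max_ending_here = 53, max_so_far = 53

Maximum subarray: [13, 0, 15, 1, 1, 3, 15, 5]
Maximum sum: 53

The maximum subarray is [13, 0, 15, 1, 1, 3, 15, 5] with sum 53. This subarray runs from index 0 to index 7.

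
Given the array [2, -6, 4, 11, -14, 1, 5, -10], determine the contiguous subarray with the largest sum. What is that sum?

Using Kadane's algorithm on [2, -6, 4, 11, -14, 1, 5, -10]:

Scanning through the array:
Position 1 (value -6): max_ending_here = -4, max_so_far = 2
Position 2 (value 4): max_ending_here = 4, max_so_far = 4
Position 3 (value 11): max_ending_here = 15, max_so_far = 15
Position 4 (value -14): max_ending_here = 1, max_so_far = 15
Position 5 (value 1): max_ending_here = 2, max_so_far = 15
Position 6 (value 5): max_ending_here = 7, max_so_far = 15
Position 7 (value -10): max_ending_here = -3, max_so_far = 15

Maximum subarray: [4, 11]
Maximum sum: 15

The maximum subarray is [4, 11] with sum 15. This subarray runs from index 2 to index 3.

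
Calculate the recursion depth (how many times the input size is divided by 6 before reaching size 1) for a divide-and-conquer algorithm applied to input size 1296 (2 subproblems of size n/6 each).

For divide and conquer with division factor 6:

Problem sizes at each level:
Level 0: 1296
Level 1: 216
Level 2: 36
Level 3: 6
Level 4: 1

The root is level 0 and the size-1 base case is level 4 (the tree spans levels 0 through 4, i.e. 5 levels counting the root), so the depth is the number of divisions: log_6(1296) = 4

The recursion tree depth is log_6(1296) = 4. At each level, the problem size is divided by 6, so it takes 4 divisions to reduce to a base case of size 1. The algorithm makes 2 recursive calls at each level.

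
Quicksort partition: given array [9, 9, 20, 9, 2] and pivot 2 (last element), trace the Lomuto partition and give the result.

Lomuto partition with pivot = 2:

Initial array: [9, 9, 20, 9, 2]

arr[0]=9 > 2: no swap
arr[1]=9 > 2: no swap
arr[2]=20 > 2: no swap
arr[3]=9 > 2: no swap

Place pivot at position 0: [2, 9, 20, 9, 9]
Pivot position: 0

After partitioning with pivot 2, the array becomes [2, 9, 20, 9, 9]. The pivot is placed at index 0. All elements to the left of the pivot are <= 2, and all elements to the right are > 2.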